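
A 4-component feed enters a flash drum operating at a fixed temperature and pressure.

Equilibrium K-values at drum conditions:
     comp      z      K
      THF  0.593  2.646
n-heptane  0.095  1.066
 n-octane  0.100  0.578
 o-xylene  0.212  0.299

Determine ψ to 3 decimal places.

ψ = 0.828

Rachford–Rice: g(ψ) = Σ zᵢ(Kᵢ−1)/(1+ψ(Kᵢ−1)) = 0.
g(0) = ΣzᵢKᵢ − 1 = 0.792 and g(1) = 1 − Σzᵢ/Kᵢ = -0.195, so a root lies in (0, 1).
Newton–Raphson from ψ = 0.5:
  ψ = 0.500: g = 0.2592, g' = -0.759 → ψ = 0.841
  ψ = 0.841: g = -0.0125, g' = -0.945 → ψ = 0.828
Converged at ψ = 0.828.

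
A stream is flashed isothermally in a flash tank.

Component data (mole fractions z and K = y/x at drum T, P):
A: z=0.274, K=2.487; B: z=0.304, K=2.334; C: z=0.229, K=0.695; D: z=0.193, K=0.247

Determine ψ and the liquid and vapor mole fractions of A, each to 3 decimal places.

ψ = 0.716, x_A = 0.133, y_A = 0.330

Material balance + equilibrium reduce to Σ zᵢ(Kᵢ−1)/(1+ψ(Kᵢ−1)) = 0.
g(0) = ΣzᵢKᵢ − 1 = 0.598 and g(1) = 1 − Σzᵢ/Kᵢ = -0.351, so a root lies in (0, 1).
Newton iteration, ψ⁰ = 0.39:
  ψ = 0.390: g = 0.2396, g' = -0.724 → ψ = 0.721
  ψ = 0.721: g = -0.0043, g' = -0.841 → ψ = 0.716
Converged at ψ = 0.716.
Compositions from xᵢ = zᵢ/(1+ψ(Kᵢ−1)), yᵢ = Kᵢxᵢ:
  A: x = 0.133, y = 0.330
  B: x = 0.155, y = 0.363
  C: x = 0.293, y = 0.204
  D: x = 0.419, y = 0.103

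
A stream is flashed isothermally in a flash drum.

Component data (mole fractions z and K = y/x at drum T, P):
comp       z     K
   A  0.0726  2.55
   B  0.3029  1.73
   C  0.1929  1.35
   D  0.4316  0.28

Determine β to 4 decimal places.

β = 0.1616

Newton iteration, β⁰ = 0.5:
  β = 0.5000: g = -0.20270, g' = -0.7054 → β = 0.2126
  β = 0.2126: g = -0.02804, g' = -0.5520 → β = 0.1618
  β = 0.1618: g = -0.00012, g' = -0.5484 → β = 0.1616
Converged at β = 0.1616.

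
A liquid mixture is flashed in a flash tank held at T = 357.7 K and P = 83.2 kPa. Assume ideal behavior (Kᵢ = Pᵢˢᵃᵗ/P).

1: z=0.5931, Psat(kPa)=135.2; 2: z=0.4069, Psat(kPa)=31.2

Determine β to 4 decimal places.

Raoult's law: Kᵢ = Pᵢˢᵃᵗ/P = Pᵢˢᵃᵗ/83.2.
  K_1 = 135.2/83.2 = 1.625000, K_2 = 31.2/83.2 = 0.375000
Material balance + equilibrium reduce to Σ zᵢ(Kᵢ−1)/(1+β(Kᵢ−1)) = 0.
Check two-phase: ΣzᵢKᵢ = 1.1164 > 1 and Σzᵢ/Kᵢ = 1.4501 > 1, so g(0) = 0.1164 > 0 and g(1) = -0.4501 < 0.
Binary case is linear: z₁(K₁−1)(1+β(K₂−1)) + z₂(K₂−1)(1+β(K₁−1)) = 0
⇒ β = [z₁(K₁−1)+z₂(K₂−1)] / [−(K₁−1)(K₂−1)] = 0.11637/0.39062 = 0.2979

β = 0.2979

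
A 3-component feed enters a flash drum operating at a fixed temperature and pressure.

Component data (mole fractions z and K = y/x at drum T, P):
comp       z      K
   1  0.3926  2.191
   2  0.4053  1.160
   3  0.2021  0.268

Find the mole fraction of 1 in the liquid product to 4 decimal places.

x_1 = 0.2120

Iterate (Newton) starting at ψ = 0.5:
  ψ = 0.5000: g = 0.11977, g' = -0.4971 → ψ = 0.7410
  ψ = 0.7410: g = -0.01691, g' = -0.6825 → ψ = 0.7162
  ψ = 0.7162: g = -0.00043, g' = -0.6490 → ψ = 0.7155
Converged at ψ = 0.7155.
Compositions from xᵢ = zᵢ/(1+ψ(Kᵢ−1)), yᵢ = Kᵢxᵢ:
  1: x = 0.2120, y = 0.4644
  2: x = 0.3637, y = 0.4219
  3: x = 0.4244, y = 0.1137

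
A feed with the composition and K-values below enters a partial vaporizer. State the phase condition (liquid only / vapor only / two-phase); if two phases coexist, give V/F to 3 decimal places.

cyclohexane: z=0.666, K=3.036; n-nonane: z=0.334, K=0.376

two-phase, V/F = 0.903

ΣzᵢKᵢ = 2.148; Σzᵢ/Kᵢ = 1.108.
Both exceed 1, so a two-phase solution exists.
Rachford–Rice: g(ψ) = Σ zᵢ(Kᵢ−1)/(1+ψ(Kᵢ−1)) = 0.
Binary case is linear: z₁(K₁−1)(1+ψ(K₂−1)) + z₂(K₂−1)(1+ψ(K₁−1)) = 0
⇒ ψ = [z₁(K₁−1)+z₂(K₂−1)] / [−(K₁−1)(K₂−1)] = 1.1476/1.2705 = 0.903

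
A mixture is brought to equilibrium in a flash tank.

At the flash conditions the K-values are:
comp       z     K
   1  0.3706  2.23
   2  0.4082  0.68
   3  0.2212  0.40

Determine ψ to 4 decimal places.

Let ψ = V/F and solve Σ zᵢ(Kᵢ−1)/(1+ψ(Kᵢ−1)) = 0.
g(0) = ΣzᵢKᵢ − 1 = 0.1925 and g(1) = 1 − Σzᵢ/Kᵢ = -0.3195, so a root lies in (0, 1).
Newton iteration, ψ⁰ = 0.41:
  ψ = 0.4100: g = -0.02335, g' = -0.4432 → ψ = 0.3573
  ψ = 0.3573: g = 0.00024, g' = -0.4529 → ψ = 0.3578
Converged at ψ = 0.3578.

ψ = 0.3578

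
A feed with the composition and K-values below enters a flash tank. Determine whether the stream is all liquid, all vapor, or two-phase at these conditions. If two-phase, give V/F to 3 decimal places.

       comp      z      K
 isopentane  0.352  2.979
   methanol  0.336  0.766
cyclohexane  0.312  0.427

two-phase, V/F = 0.518

ΣzᵢKᵢ = 1.439; Σzᵢ/Kᵢ = 1.287.
Both exceed 1, so a two-phase solution exists.
Let ψ = V/F and solve Σ zᵢ(Kᵢ−1)/(1+ψ(Kᵢ−1)) = 0.
Newton–Raphson from ψ = 0.5:
  ψ = 0.500: g = 0.0105, g' = -0.573 → ψ = 0.518
Converged at ψ = 0.518.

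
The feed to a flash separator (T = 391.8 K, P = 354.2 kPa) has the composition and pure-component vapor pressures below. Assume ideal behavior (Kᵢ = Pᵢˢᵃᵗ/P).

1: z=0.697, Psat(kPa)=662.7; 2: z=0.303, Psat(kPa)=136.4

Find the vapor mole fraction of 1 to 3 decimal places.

y_1 = 0.774

Raoult's law: Kᵢ = Pᵢˢᵃᵗ/P = Pᵢˢᵃᵗ/354.2.
  K_1 = 662.7/354.2 = 1.87098, K_2 = 136.4/354.2 = 0.38509
Rachford–Rice: g(V/F) = Σ zᵢ(Kᵢ−1)/(1+V/F(Kᵢ−1)) = 0.
g(0) = ΣzᵢKᵢ − 1 = 0.421 and g(1) = 1 − Σzᵢ/Kᵢ = -0.159, so a root lies in (0, 1).
Binary case is linear: z₁(K₁−1)(1+V/F(K₂−1)) + z₂(K₂−1)(1+V/F(K₁−1)) = 0
⇒ V/F = [z₁(K₁−1)+z₂(K₂−1)] / [−(K₁−1)(K₂−1)] = 0.4208/0.5356 = 0.786
Compositions from xᵢ = zᵢ/(1+V/F(Kᵢ−1)), yᵢ = Kᵢxᵢ:
  1: x = 0.414, y = 0.774
  2: x = 0.586, y = 0.226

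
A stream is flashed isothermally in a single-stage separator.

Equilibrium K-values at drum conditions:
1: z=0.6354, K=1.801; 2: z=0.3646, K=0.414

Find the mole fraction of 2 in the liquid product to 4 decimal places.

Newton–Raphson from V/F = 0.5:
  V/F = 0.5000: g = 0.06121, g' = -0.4583 → V/F = 0.6335
  V/F = 0.6335: g = -0.00219, g' = -0.4961 → V/F = 0.6291
Converged at V/F = 0.6291.
Compositions from xᵢ = zᵢ/(1+V/F(Kᵢ−1)), yᵢ = Kᵢxᵢ:
  1: x = 0.4225, y = 0.7609
  2: x = 0.5775, y = 0.2391

x_2 = 0.5775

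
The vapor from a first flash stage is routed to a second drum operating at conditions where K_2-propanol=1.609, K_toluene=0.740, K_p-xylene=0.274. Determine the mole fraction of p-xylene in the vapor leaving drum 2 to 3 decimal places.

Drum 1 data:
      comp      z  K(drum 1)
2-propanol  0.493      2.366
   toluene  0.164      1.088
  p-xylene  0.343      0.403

y_p-xylene (drum 2) = 0.092

Drum 1:
Material balance + equilibrium reduce to Σ zᵢ(Kᵢ−1)/(1+ψ₁(Kᵢ−1)) = 0.
Feasibility: ΣzᵢKᵢ = 1.483, Σzᵢ/Kᵢ = 1.210 — both > 1, two phases present.
Newton iteration, ψ₁⁰ = 0.38:
  ψ₁ = 0.380: g = 0.1924, g' = -0.604 → ψ₁ = 0.698
  ψ₁ = 0.698: g = 0.0070, g' = -0.602 → ψ₁ = 0.710
Converged at ψ₁ = 0.710.
Drum-1 compositions:
  2-propanol: x = 0.250, y = 0.592
  toluene: x = 0.154, y = 0.168
  p-xylene: x = 0.595, y = 0.240
Drum-2 feed = drum-1 vapor: z₂ = (0.5921, 0.1679, 0.2399).
Drum 2:
Let ψ₂ = V/F and solve Σ zᵢ(Kᵢ−1)/(1+ψ₂(Kᵢ−1)) = 0.
Feasibility: ΣzᵢKᵢ = 1.143, Σzᵢ/Kᵢ = 1.471 — both > 1, two phases present.
Newton–Raphson from ψ₂ = 0.7:
  ψ₂ = 0.700: g = -0.1548, g' = -0.648 → ψ₂ = 0.461
  ψ₂ = 0.461: g = -0.0299, g' = -0.434 → ψ₂ = 0.392
  ψ₂ = 0.392: g = -0.0011, g' = -0.404 → ψ₂ = 0.390
Converged at ψ₂ = 0.390.
  2-propanol: x = 0.479, y = 0.770
  toluene: x = 0.187, y = 0.138
  p-xylene: x = 0.335, y = 0.092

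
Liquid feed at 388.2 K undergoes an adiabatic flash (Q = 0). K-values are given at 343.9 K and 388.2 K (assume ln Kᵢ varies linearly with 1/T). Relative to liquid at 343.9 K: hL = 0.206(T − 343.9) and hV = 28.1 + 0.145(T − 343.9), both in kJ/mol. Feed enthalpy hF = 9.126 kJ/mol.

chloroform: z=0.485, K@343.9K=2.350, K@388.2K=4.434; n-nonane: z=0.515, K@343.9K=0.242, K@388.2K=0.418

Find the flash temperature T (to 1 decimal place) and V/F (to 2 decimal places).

T = 347.3 K, V/F = 0.30

Adiabatic flash: solve Rachford–Rice at each trial T, then check hF = ψ·hV(T) + (1−ψ)·hL(T).
  T = 343.9 K: K = (2.350, 0.242), RR gives ψ = 0.258, H_out = 7.260 kJ/mol
  T = 388.2 K: K = (4.434, 0.418), RR gives ψ = 0.683, H_out = 26.482 kJ/mol
  T = 366.0 K: K = (3.288, 0.323), RR gives ψ = 0.491, H_out = 17.701 kJ/mol
  T = 354.9 K: K = (2.792, 0.281), RR gives ψ = 0.387, H_out = 12.880 kJ/mol
  T = 349.4 K: K = (2.565, 0.261), RR gives ψ = 0.327, H_out = 10.217 kJ/mol
  T = 346.6 K: K = (2.454, 0.251), RR gives ψ = 0.294, H_out = 8.756 kJ/mol
  T = 348.0 K: K = (2.509, 0.256), RR gives ψ = 0.311, H_out = 9.497 kJ/mol
Linear interpolation between T = 346.6 (H_out = 8.756) and T = 348.0 (H_out = 9.497) on hF = 9.126 gives T ≈ 347.3 K, at which ψ = 0.30.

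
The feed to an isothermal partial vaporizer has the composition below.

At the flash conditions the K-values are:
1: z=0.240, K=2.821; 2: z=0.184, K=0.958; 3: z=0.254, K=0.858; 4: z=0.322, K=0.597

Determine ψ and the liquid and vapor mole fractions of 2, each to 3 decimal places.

ψ = 0.566, x_2 = 0.188, y_2 = 0.181

Material balance + equilibrium reduce to Σ zᵢ(Kᵢ−1)/(1+ψ(Kᵢ−1)) = 0.
Check two-phase: ΣzᵢKᵢ = 1.263 > 1 and Σzᵢ/Kᵢ = 1.113 > 1, so g(0) = 0.263 > 0 and g(1) = -0.113 < 0.
Iterate (Newton) starting at ψ = 0.5:
  ψ = 0.500: g = 0.0195, g' = -0.306 → ψ = 0.564
  ψ = 0.564: g = 0.0006, g' = -0.288 → ψ = 0.566
Converged at ψ = 0.566.
Compositions from xᵢ = zᵢ/(1+ψ(Kᵢ−1)), yᵢ = Kᵢxᵢ:
  1: x = 0.118, y = 0.333
  2: x = 0.188, y = 0.181
  3: x = 0.276, y = 0.237
  4: x = 0.417, y = 0.249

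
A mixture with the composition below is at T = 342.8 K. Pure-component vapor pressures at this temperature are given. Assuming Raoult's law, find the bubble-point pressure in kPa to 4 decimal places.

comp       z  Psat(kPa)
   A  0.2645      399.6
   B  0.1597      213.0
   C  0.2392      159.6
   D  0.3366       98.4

Pbub = 211.0081 kPa

At the bubble point ψ → 0, so ΣzᵢKᵢ = 1 with Kᵢ = Pᵢˢᵃᵗ/P ⇒ P = ΣzᵢPᵢˢᵃᵗ.
P = 0.2645·399.6 + 0.1597·213.0 + 0.2392·159.6 + 0.3366·98.4 = 211.0081 kPa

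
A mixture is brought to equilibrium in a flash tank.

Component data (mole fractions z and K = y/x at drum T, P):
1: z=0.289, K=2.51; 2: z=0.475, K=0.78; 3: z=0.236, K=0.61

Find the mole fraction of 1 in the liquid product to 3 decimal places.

x_1 = 0.157

Let ψ = V/F and solve Σ zᵢ(Kᵢ−1)/(1+ψ(Kᵢ−1)) = 0.
Feasibility: ΣzᵢKᵢ = 1.240, Σzᵢ/Kᵢ = 1.111 — both > 1, two phases present.
Newton iteration, ψ⁰ = 0.5:
  ψ = 0.500: g = 0.0169, g' = -0.298 → ψ = 0.557
  ψ = 0.557: g = 0.0005, g' = -0.283 → ψ = 0.558
Converged at ψ = 0.558.
Compositions from xᵢ = zᵢ/(1+ψ(Kᵢ−1)), yᵢ = Kᵢxᵢ:
  1: x = 0.157, y = 0.394
  2: x = 0.542, y = 0.422
  3: x = 0.302, y = 0.184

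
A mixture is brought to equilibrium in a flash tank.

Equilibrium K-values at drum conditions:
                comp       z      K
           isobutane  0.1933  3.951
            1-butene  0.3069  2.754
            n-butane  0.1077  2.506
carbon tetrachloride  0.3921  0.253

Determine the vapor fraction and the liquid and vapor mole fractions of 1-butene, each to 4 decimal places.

Let ψ = V/F and solve Σ zᵢ(Kᵢ−1)/(1+ψ(Kᵢ−1)) = 0.
Feasibility: ΣzᵢKᵢ = 1.9780, Σzᵢ/Kᵢ = 1.7531 — both > 1, two phases present.
Iterate (Newton) starting at ψ = 0.53:
  ψ = 0.5300: g = 0.10678, g' = -1.1847 → ψ = 0.6201
  ψ = 0.6201: g = -0.00240, g' = -1.2515 → ψ = 0.6182
Converged at ψ = 0.6182.
Compositions from xᵢ = zᵢ/(1+ψ(Kᵢ−1)), yᵢ = Kᵢxᵢ:
  isobutane: x = 0.0684, y = 0.2704
  1-butene: x = 0.1472, y = 0.4055
  n-butane: x = 0.0558, y = 0.1398
  carbon tetrachloride: x = 0.7285, y = 0.1843

ψ = 0.6182, x_1-butene = 0.1472, y_1-butene = 0.4055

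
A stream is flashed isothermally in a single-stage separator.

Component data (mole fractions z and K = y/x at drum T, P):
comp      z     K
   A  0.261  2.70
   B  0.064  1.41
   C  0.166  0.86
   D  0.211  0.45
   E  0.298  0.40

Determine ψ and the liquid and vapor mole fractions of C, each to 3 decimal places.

ψ = 0.197, x_C = 0.171, y_C = 0.147

Material balance + equilibrium reduce to Σ zᵢ(Kᵢ−1)/(1+ψ(Kᵢ−1)) = 0.
g(0) = ΣzᵢKᵢ − 1 = 0.152 and g(1) = 1 − Σzᵢ/Kᵢ = -0.549, so a root lies in (0, 1).
Newton–Raphson from ψ = 0.5:
  ψ = 0.500: g = -0.1789, g' = -0.572 → ψ = 0.187
  ψ = 0.187: g = 0.0063, g' = -0.662 → ψ = 0.197
Converged at ψ = 0.197.
Compositions from xᵢ = zᵢ/(1+ψ(Kᵢ−1)), yᵢ = Kᵢxᵢ:
  A: x = 0.196, y = 0.528
  B: x = 0.059, y = 0.084
  C: x = 0.171, y = 0.147
  D: x = 0.237, y = 0.106
  E: x = 0.338, y = 0.135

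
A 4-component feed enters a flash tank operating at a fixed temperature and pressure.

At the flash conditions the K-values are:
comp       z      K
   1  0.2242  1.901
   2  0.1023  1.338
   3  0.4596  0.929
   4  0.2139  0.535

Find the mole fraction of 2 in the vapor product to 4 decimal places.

y_2 = 0.1161

Rachford–Rice: g(β) = Σ zᵢ(Kᵢ−1)/(1+β(Kᵢ−1)) = 0.
Feasibility: ΣzᵢKᵢ = 1.1045, Σzᵢ/Kᵢ = 1.0889 — both > 1, two phases present.
Iterate (Newton) starting at β = 0.63:
  β = 0.6300: g = -0.01747, g' = -0.1771 → β = 0.5314
  β = 0.5314: g = -0.00010, g' = -0.1757 → β = 0.5308
Converged at β = 0.5308.
Compositions from xᵢ = zᵢ/(1+β(Kᵢ−1)), yᵢ = Kᵢxᵢ:
  1: x = 0.1517, y = 0.2883
  2: x = 0.0867, y = 0.1161
  3: x = 0.4776, y = 0.4437
  4: x = 0.2840, y = 0.1519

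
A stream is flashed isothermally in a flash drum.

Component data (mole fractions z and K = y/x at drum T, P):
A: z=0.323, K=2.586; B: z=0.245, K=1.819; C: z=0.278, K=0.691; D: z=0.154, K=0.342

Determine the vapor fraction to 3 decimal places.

Rachford–Rice: g(ψ) = Σ zᵢ(Kᵢ−1)/(1+ψ(Kᵢ−1)) = 0.
Feasibility: ΣzᵢKᵢ = 1.526, Σzᵢ/Kᵢ = 1.112 — both > 1, two phases present.
Newton iteration, ψ⁰ = 0.5:
  ψ = 0.500: g = 0.1755, g' = -0.521 → ψ = 0.837
  ψ = 0.837: g = -0.0023, g' = -0.586 → ψ = 0.833
Converged at ψ = 0.833.

ψ = 0.833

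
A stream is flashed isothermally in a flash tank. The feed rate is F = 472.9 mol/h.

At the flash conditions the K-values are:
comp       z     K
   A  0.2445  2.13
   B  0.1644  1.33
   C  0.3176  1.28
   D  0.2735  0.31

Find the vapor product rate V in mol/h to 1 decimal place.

Rachford–Rice: g(β) = Σ zᵢ(Kᵢ−1)/(1+β(Kᵢ−1)) = 0.
Check two-phase: ΣzᵢKᵢ = 1.2308 > 1 and Σzᵢ/Kᵢ = 1.3688 > 1, so g(0) = 0.2307 > 0 and g(1) = -0.3688 < 0.
Iterate (Newton) starting at β = 0.5:
  β = 0.5000: g = 0.01300, g' = -0.4633 → β = 0.5281
  β = 0.5281: g = -0.00018, g' = -0.4766 → β = 0.5277
Converged at β = 0.5277.
Then V = β·F = 0.5277·472.9 = 249.5 mol/h and L = F − V = 223.4 mol/h.

V = 249.5 mol/h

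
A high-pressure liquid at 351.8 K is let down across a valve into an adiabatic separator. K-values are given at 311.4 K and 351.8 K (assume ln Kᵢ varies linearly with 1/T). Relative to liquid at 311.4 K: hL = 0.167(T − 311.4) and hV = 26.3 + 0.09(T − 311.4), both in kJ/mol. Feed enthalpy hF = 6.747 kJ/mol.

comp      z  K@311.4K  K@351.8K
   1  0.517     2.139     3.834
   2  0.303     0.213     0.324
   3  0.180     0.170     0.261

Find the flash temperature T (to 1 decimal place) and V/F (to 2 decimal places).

Adiabatic flash: solve Rachford–Rice at each trial T, then check hF = ψ·hV(T) + (1−ψ)·hL(T).
  T = 311.4 K: K = (2.139, 0.213, 0.170), RR gives ψ = 0.220, H_out = 5.777 kJ/mol
  T = 351.8 K: K = (3.834, 0.324, 0.261), RR gives ψ = 0.568, H_out = 19.913 kJ/mol
  T = 331.6 K: K = (2.915, 0.266, 0.213), RR gives ψ = 0.433, H_out = 14.100 kJ/mol
  T = 321.5 K: K = (2.509, 0.239, 0.191), RR gives ψ = 0.344, H_out = 10.454 kJ/mol
  T = 316.4 K: K = (2.318, 0.226, 0.180), RR gives ψ = 0.287, H_out = 8.266 kJ/mol
  T = 313.9 K: K = (2.227, 0.219, 0.175), RR gives ψ = 0.255, H_out = 7.072 kJ/mol
  T = 312.6 K: K = (2.181, 0.216, 0.172), RR gives ψ = 0.237, H_out = 6.413 kJ/mol
Linear interpolation between T = 312.6 (H_out = 6.413) and T = 313.9 (H_out = 7.072) on hF = 6.747 gives T ≈ 313.3 K, at which ψ = 0.25.

T = 313.3 K, V/F = 0.25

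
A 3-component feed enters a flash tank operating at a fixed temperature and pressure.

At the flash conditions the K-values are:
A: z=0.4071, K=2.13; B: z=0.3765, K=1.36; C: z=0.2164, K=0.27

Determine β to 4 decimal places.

Let β = V/F and solve Σ zᵢ(Kᵢ−1)/(1+β(Kᵢ−1)) = 0.
Feasibility: ΣzᵢKᵢ = 1.4376, Σzᵢ/Kᵢ = 1.2694 — both > 1, two phases present.
Iterate (Newton) starting at β = 0.55:
  β = 0.5500: g = 0.13289, g' = -0.5536 → β = 0.7900
  β = 0.7900: g = -0.02464, g' = -0.8183 → β = 0.7599
  β = 0.7599: g = -0.00087, g' = -0.7622 → β = 0.7588
Converged at β = 0.7588.

β = 0.7588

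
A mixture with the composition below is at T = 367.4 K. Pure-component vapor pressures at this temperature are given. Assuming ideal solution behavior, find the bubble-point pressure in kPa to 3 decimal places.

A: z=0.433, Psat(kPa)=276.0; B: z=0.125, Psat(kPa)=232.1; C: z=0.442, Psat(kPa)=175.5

At the bubble point ψ → 0, so ΣzᵢKᵢ = 1 with Kᵢ = Pᵢˢᵃᵗ/P ⇒ P = ΣzᵢPᵢˢᵃᵗ.
P = 0.433·276.0 + 0.125·232.1 + 0.442·175.5 = 226.091 kPa

Pbub = 226.091 kPa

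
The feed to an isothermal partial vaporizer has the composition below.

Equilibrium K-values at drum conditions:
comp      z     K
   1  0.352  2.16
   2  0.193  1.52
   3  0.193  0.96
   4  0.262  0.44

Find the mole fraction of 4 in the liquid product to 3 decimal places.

Let ψ = V/F and solve Σ zᵢ(Kᵢ−1)/(1+ψ(Kᵢ−1)) = 0.
g(0) = ΣzᵢKᵢ − 1 = 0.354 and g(1) = 1 − Σzᵢ/Kᵢ = -0.086, so a root lies in (0, 1).
Newton–Raphson from ψ = 0.46:
  ψ = 0.460: g = 0.1417, g' = -0.385 → ψ = 0.828
  ψ = 0.828: g = -0.0033, g' = -0.435 → ψ = 0.821
Converged at ψ = 0.821.
Compositions from xᵢ = zᵢ/(1+ψ(Kᵢ−1)), yᵢ = Kᵢxᵢ:
  1: x = 0.180, y = 0.389
  2: x = 0.135, y = 0.206
  3: x = 0.200, y = 0.192
  4: x = 0.485, y = 0.213

x_4 = 0.485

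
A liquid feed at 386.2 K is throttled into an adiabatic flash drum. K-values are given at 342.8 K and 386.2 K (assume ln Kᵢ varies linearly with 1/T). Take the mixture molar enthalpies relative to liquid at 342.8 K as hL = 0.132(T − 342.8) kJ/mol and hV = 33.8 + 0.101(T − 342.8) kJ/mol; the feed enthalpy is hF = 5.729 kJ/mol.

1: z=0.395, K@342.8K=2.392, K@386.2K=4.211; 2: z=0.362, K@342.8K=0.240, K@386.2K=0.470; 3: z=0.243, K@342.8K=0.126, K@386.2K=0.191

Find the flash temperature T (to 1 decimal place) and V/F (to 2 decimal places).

T = 350.3 K, V/F = 0.14

Adiabatic flash: solve Rachford–Rice at each trial T, then check hF = ψ·hV(T) + (1−ψ)·hL(T).
  T = 342.8 K: K = (2.392, 0.240, 0.126), RR gives ψ = 0.055, H_out = 1.875 kJ/mol
  T = 386.2 K: K = (4.211, 0.470, 0.191), RR gives ψ = 0.416, H_out = 19.245 kJ/mol
  T = 364.5 K: K = (3.228, 0.343, 0.157), RR gives ψ = 0.266, H_out = 11.679 kJ/mol
  T = 353.6 K: K = (2.789, 0.288, 0.141), RR gives ψ = 0.174, H_out = 7.234 kJ/mol
  T = 348.2 K: K = (2.586, 0.263, 0.133), RR gives ψ = 0.119, H_out = 4.714 kJ/mol
  T = 350.9 K: K = (2.687, 0.276, 0.137), RR gives ψ = 0.147, H_out = 6.008 kJ/mol
  T = 349.5 K: K = (2.634, 0.269, 0.135), RR gives ψ = 0.133, H_out = 5.346 kJ/mol
Linear interpolation between T = 349.5 (H_out = 5.346) and T = 350.9 (H_out = 6.008) on hF = 5.729 gives T ≈ 350.3 K, at which ψ = 0.14.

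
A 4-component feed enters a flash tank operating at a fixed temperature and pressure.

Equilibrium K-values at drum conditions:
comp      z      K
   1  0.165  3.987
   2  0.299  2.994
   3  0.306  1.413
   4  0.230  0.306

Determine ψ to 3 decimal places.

Rachford–Rice: g(ψ) = Σ zᵢ(Kᵢ−1)/(1+ψ(Kᵢ−1)) = 0.
Feasibility: ΣzᵢKᵢ = 2.056, Σzᵢ/Kᵢ = 1.109 — both > 1, two phases present.
Newton–Raphson from ψ = 0.5:
  ψ = 0.500: g = 0.3565, g' = -0.831 → ψ = 0.929
  ψ = 0.929: g = -0.0187, g' = -1.155 → ψ = 0.913
Converged at ψ = 0.913.

ψ = 0.913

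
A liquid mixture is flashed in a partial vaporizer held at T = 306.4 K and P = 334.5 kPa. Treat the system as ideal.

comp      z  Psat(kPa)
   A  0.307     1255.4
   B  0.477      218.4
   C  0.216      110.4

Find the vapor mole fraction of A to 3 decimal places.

Raoult's law: Kᵢ = Pᵢˢᵃᵗ/P = Pᵢˢᵃᵗ/334.5.
  K_A = 1255.4/334.5 = 3.75306, K_B = 218.4/334.5 = 0.65291, K_C = 110.4/334.5 = 0.33004
Material balance + equilibrium reduce to Σ zᵢ(Kᵢ−1)/(1+V/F(Kᵢ−1)) = 0.
g(0) = ΣzᵢKᵢ − 1 = 0.535 and g(1) = 1 − Σzᵢ/Kᵢ = -0.467, so a root lies in (0, 1).
Iterate (Newton) starting at V/F = 0.5:
  V/F = 0.500: g = -0.0623, g' = -0.715 → V/F = 0.413
  V/F = 0.413: g = 0.0022, g' = -0.773 → V/F = 0.416
Converged at V/F = 0.416.
Compositions from xᵢ = zᵢ/(1+V/F(Kᵢ−1)), yᵢ = Kᵢxᵢ:
  A: x = 0.143, y = 0.537
  B: x = 0.557, y = 0.364
  C: x = 0.299, y = 0.099

y_A = 0.537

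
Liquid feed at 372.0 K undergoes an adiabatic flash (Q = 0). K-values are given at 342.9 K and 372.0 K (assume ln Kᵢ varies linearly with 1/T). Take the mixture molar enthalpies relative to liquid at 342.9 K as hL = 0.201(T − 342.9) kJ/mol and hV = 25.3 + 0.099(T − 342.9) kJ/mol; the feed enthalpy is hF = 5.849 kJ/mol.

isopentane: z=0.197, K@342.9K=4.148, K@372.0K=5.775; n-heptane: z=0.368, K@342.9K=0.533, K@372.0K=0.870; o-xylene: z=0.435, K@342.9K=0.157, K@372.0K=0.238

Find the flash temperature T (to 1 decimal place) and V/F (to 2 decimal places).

T = 356.9 K, V/F = 0.13

Adiabatic flash: solve Rachford–Rice at each trial T, then check hF = ψ·hV(T) + (1−ψ)·hL(T).
  T = 342.9 K: K = (4.148, 0.533, 0.157), RR gives ψ = 0.038, H_out = 0.963 kJ/mol
  T = 372.0 K: K = (5.775, 0.870, 0.238), RR gives ψ = 0.228, H_out = 10.939 kJ/mol
  T = 357.4 K: K = (4.925, 0.687, 0.195), RR gives ψ = 0.130, H_out = 6.022 kJ/mol
  T = 350.1 K: K = (4.525, 0.606, 0.175), RR gives ψ = 0.084, H_out = 3.516 kJ/mol
  T = 353.8 K: K = (4.725, 0.646, 0.185), RR gives ψ = 0.108, H_out = 4.794 kJ/mol
  T = 355.6 K: K = (4.824, 0.667, 0.190), RR gives ψ = 0.119, H_out = 5.409 kJ/mol
Linear interpolation between T = 355.6 (H_out = 5.409) and T = 357.4 (H_out = 6.022) on hF = 5.849 gives T ≈ 356.9 K, at which ψ = 0.13.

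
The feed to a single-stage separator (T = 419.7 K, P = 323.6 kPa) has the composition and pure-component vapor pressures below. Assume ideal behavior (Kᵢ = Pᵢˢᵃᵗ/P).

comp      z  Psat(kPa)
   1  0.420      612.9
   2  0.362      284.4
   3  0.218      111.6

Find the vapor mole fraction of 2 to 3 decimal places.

Raoult's law: Kᵢ = Pᵢˢᵃᵗ/P = Pᵢˢᵃᵗ/323.6.
  K_1 = 612.9/323.6 = 1.89400, K_2 = 284.4/323.6 = 0.87886, K_3 = 111.6/323.6 = 0.34487
Material balance + equilibrium reduce to Σ zᵢ(Kᵢ−1)/(1+ψ(Kᵢ−1)) = 0.
Feasibility: ΣzᵢKᵢ = 1.189, Σzᵢ/Kᵢ = 1.266 — both > 1, two phases present.
Newton iteration, ψ⁰ = 0.5:
  ψ = 0.500: g = 0.0004, g' = -0.373 → ψ = 0.501
Converged at ψ = 0.501.
Compositions from xᵢ = zᵢ/(1+ψ(Kᵢ−1)), yᵢ = Kᵢxᵢ:
  1: x = 0.290, y = 0.549
  2: x = 0.385, y = 0.339
  3: x = 0.325, y = 0.112

y_2 = 0.339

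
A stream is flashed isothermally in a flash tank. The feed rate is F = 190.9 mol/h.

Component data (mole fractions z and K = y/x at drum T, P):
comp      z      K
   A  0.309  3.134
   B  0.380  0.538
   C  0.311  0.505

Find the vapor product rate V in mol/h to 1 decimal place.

Rachford–Rice: g(ψ) = Σ zᵢ(Kᵢ−1)/(1+ψ(Kᵢ−1)) = 0.
Check two-phase: ΣzᵢKᵢ = 1.330 > 1 and Σzᵢ/Kᵢ = 1.421 > 1, so g(0) = 0.330 > 0 and g(1) = -0.421 < 0.
Newton iteration, ψ⁰ = 0.5:
  ψ = 0.500: g = -0.1139, g' = -0.601 → ψ = 0.311
  ψ = 0.311: g = 0.0097, g' = -0.726 → ψ = 0.324
Converged at ψ = 0.324.
Then V = ψ·F = 0.3241·190.9 = 61.9 mol/h and L = F − V = 129.0 mol/h.

V = 61.9 mol/h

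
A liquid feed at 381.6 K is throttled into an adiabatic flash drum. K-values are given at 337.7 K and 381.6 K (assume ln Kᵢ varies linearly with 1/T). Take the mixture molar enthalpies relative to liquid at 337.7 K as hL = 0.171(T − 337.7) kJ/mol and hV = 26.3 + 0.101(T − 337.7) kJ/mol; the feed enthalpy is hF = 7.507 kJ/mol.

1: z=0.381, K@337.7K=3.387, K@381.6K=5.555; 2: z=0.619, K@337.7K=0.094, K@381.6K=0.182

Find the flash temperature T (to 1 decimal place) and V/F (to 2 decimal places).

T = 349.3 K, V/F = 0.22

Adiabatic flash: solve Rachford–Rice at each trial T, then check hF = ψ·hV(T) + (1−ψ)·hL(T).
  T = 337.7 K: K = (3.387, 0.094), RR gives ψ = 0.161, H_out = 4.240 kJ/mol
  T = 381.6 K: K = (5.555, 0.182), RR gives ψ = 0.330, H_out = 15.169 kJ/mol
  T = 359.6 K: K = (4.401, 0.133), RR gives ψ = 0.258, H_out = 10.126 kJ/mol
  T = 348.6 K: K = (3.875, 0.112), RR gives ψ = 0.214, H_out = 7.328 kJ/mol
  T = 354.1 K: K = (4.134, 0.123), RR gives ψ = 0.237, H_out = 8.758 kJ/mol
  T = 351.4 K: K = (4.005, 0.118), RR gives ψ = 0.226, H_out = 8.065 kJ/mol
  T = 350.0 K: K = (3.940, 0.115), RR gives ψ = 0.220, H_out = 7.699 kJ/mol
Linear interpolation between T = 348.6 (H_out = 7.328) and T = 350.0 (H_out = 7.699) on hF = 7.507 gives T ≈ 349.3 K, at which ψ = 0.22.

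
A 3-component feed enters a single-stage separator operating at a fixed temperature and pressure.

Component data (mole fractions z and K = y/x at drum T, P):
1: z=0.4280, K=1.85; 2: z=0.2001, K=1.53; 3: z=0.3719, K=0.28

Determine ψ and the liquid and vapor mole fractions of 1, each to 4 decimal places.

Rachford–Rice: g(ψ) = Σ zᵢ(Kᵢ−1)/(1+ψ(Kᵢ−1)) = 0.
g(0) = ΣzᵢKᵢ − 1 = 0.2021 and g(1) = 1 − Σzᵢ/Kᵢ = -0.6903, so a root lies in (0, 1).
Newton iteration, ψ⁰ = 0.47:
  ψ = 0.4700: g = -0.05987, g' = -0.6344 → ψ = 0.3756
  ψ = 0.3756: g = -0.00282, g' = -0.5790 → ψ = 0.3707
Converged at ψ = 0.3707.
Compositions from xᵢ = zᵢ/(1+ψ(Kᵢ−1)), yᵢ = Kᵢxᵢ:
  1: x = 0.3254, y = 0.6021
  2: x = 0.1672, y = 0.2559
  3: x = 0.5073, y = 0.1420

ψ = 0.3707, x_1 = 0.3254, y_1 = 0.6021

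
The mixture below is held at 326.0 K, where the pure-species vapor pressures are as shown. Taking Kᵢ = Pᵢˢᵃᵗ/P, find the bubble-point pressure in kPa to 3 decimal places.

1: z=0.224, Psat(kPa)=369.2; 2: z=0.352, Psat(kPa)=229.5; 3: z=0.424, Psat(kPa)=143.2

Pbub = 224.202 kPa

At the bubble point ψ → 0, so ΣzᵢKᵢ = 1 with Kᵢ = Pᵢˢᵃᵗ/P ⇒ P = ΣzᵢPᵢˢᵃᵗ.
P = 0.224·369.2 + 0.352·229.5 + 0.424·143.2 = 224.202 kPa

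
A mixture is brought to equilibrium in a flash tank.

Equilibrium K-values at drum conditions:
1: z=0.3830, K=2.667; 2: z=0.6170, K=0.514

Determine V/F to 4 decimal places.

V/F = 0.4179

Iterate (Newton) starting at V/F = 0.53:
  V/F = 0.5300: g = -0.06492, g' = -0.5644 → V/F = 0.4150
  V/F = 0.4150: g = 0.00178, g' = -0.6005 → V/F = 0.4179
Converged at V/F = 0.4179.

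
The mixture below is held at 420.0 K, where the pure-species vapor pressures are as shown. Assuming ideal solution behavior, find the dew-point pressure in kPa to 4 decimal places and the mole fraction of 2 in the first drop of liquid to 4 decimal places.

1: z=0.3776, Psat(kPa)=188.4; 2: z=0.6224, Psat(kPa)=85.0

At the dew point ψ → 1, so Σzᵢ/Kᵢ = 1 with Kᵢ = Pᵢˢᵃᵗ/P ⇒ 1/P = Σzᵢ/Pᵢˢᵃᵗ.
1/P = 0.3776/188.4 + 0.6224/85.0 = 0.0093266 ⇒ P = 107.2202 kPa
xᵢ = zᵢP/Pᵢˢᵃᵗ ⇒ x_2 = 0.6224·107.2202/85.0 = 0.7851

Pdew = 107.2202 kPa, x_2 = 0.7851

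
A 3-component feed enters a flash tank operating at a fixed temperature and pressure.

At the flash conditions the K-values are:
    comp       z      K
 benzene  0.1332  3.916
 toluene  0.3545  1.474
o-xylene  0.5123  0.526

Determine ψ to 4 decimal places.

Newton–Raphson from ψ = 0.4:
  ψ = 0.4000: g = 0.02090, g' = -0.4729 → ψ = 0.4442
  ψ = 0.4442: g = 0.00044, g' = -0.4540 → ψ = 0.4452
Converged at ψ = 0.4452.

ψ = 0.4452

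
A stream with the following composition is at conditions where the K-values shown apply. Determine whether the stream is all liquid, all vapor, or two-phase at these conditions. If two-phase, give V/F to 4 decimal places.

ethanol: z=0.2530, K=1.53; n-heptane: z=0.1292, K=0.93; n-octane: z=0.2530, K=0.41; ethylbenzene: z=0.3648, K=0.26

ΣzᵢKᵢ = 0.7058; Σzᵢ/Kᵢ = 2.3244.
Since ΣzᵢKᵢ < 1 the mixture is below its bubble point — single liquid phase.

all liquid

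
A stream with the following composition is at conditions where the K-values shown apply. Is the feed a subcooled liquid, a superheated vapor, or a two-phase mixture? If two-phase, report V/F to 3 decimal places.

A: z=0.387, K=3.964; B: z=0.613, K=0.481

two-phase, V/F = 0.539

ΣzᵢKᵢ = 1.829; Σzᵢ/Kᵢ = 1.372.
Both exceed 1, so a two-phase solution exists.
Material balance + equilibrium reduce to Σ zᵢ(Kᵢ−1)/(1+ψ(Kᵢ−1)) = 0.
Iterate (Newton) starting at ψ = 0.5:
  ψ = 0.500: g = 0.0325, g' = -0.853 → ψ = 0.538
  ψ = 0.538: g = 0.0006, g' = -0.823 → ψ = 0.539
Converged at ψ = 0.539.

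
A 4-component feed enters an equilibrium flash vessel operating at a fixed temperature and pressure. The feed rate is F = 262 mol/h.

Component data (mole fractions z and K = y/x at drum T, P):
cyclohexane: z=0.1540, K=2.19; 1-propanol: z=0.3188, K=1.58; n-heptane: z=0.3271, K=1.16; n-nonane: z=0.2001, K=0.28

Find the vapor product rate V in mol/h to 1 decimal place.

Rachford–Rice: g(V/F) = Σ zᵢ(Kᵢ−1)/(1+V/F(Kᵢ−1)) = 0.
Feasibility: ΣzᵢKᵢ = 1.2764, Σzᵢ/Kᵢ = 1.2687 — both > 1, two phases present.
Newton iteration, V/F⁰ = 0.49:
  V/F = 0.4900: g = 0.08567, g' = -0.4069 → V/F = 0.7005
  V/F = 0.7005: g = -0.01221, g' = -0.5482 → V/F = 0.6783
  V/F = 0.6783: g = -0.00026, g' = -0.5251 → V/F = 0.6778
Converged at V/F = 0.6778.
Then V = V/F·F = 0.6778·262 = 177.6 mol/h and L = F − V = 84.4 mol/h.

V = 177.6 mol/h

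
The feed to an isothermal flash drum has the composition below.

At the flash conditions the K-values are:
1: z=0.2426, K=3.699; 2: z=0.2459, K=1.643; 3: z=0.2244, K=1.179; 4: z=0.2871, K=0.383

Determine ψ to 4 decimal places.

Let ψ = V/F and solve Σ zᵢ(Kᵢ−1)/(1+ψ(Kᵢ−1)) = 0.
Feasibility: ΣzᵢKᵢ = 1.6759, Σzᵢ/Kᵢ = 1.1552 — both > 1, two phases present.
Newton iteration, ψ⁰ = 0.39:
  ψ = 0.3900: g = 0.24968, g' = -0.6803 → ψ = 0.7570
  ψ = 0.7570: g = 0.02447, g' = -0.6272 → ψ = 0.7961
  ψ = 0.7961: g = -0.00043, g' = -0.6504 → ψ = 0.7954
Converged at ψ = 0.7954.

ψ = 0.7954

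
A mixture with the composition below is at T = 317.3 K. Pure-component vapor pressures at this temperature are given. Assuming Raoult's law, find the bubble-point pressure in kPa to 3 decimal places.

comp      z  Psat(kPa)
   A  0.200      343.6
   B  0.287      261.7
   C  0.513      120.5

Pbub = 205.644 kPa

At the bubble point ψ → 0, so ΣzᵢKᵢ = 1 with Kᵢ = Pᵢˢᵃᵗ/P ⇒ P = ΣzᵢPᵢˢᵃᵗ.
P = 0.200·343.6 + 0.287·261.7 + 0.513·120.5 = 205.644 kPa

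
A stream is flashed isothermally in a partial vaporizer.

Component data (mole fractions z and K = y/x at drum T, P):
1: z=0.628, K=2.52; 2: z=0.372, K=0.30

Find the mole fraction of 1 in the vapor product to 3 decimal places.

y_1 = 0.795

Rachford–Rice: g(β) = Σ zᵢ(Kᵢ−1)/(1+β(Kᵢ−1)) = 0.
Feasibility: ΣzᵢKᵢ = 1.694, Σzᵢ/Kᵢ = 1.489 — both > 1, two phases present.
Binary case is linear: z₁(K₁−1)(1+β(K₂−1)) + z₂(K₂−1)(1+β(K₁−1)) = 0
⇒ β = [z₁(K₁−1)+z₂(K₂−1)] / [−(K₁−1)(K₂−1)] = 0.6942/1.0640 = 0.652
Compositions from xᵢ = zᵢ/(1+β(Kᵢ−1)), yᵢ = Kᵢxᵢ:
  1: x = 0.315, y = 0.795
  2: x = 0.685, y = 0.205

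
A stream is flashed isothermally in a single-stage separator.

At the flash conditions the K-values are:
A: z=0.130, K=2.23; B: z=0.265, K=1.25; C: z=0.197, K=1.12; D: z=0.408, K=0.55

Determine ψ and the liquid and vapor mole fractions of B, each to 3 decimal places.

Let ψ = V/F and solve Σ zᵢ(Kᵢ−1)/(1+ψ(Kᵢ−1)) = 0.
g(0) = ΣzᵢKᵢ − 1 = 0.066 and g(1) = 1 − Σzᵢ/Kᵢ = -0.188, so a root lies in (0, 1).
Iterate (Newton) starting at ψ = 0.44:
  ψ = 0.440: g = -0.0430, g' = -0.227 → ψ = 0.251
  ψ = 0.251: g = 0.0006, g' = -0.237 → ψ = 0.253
Converged at ψ = 0.253.
Compositions from xᵢ = zᵢ/(1+ψ(Kᵢ−1)), yᵢ = Kᵢxᵢ:
  A: x = 0.099, y = 0.221
  B: x = 0.249, y = 0.312
  C: x = 0.191, y = 0.214
  D: x = 0.460, y = 0.253

ψ = 0.253, x_B = 0.249, y_B = 0.312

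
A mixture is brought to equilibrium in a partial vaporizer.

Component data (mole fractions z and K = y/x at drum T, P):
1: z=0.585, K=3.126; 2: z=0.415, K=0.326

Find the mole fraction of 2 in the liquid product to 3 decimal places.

Rachford–Rice: g(ψ) = Σ zᵢ(Kᵢ−1)/(1+ψ(Kᵢ−1)) = 0.
Feasibility: ΣzᵢKᵢ = 1.964, Σzᵢ/Kᵢ = 1.460 — both > 1, two phases present.
Binary case is linear: z₁(K₁−1)(1+ψ(K₂−1)) + z₂(K₂−1)(1+ψ(K₁−1)) = 0
⇒ ψ = [z₁(K₁−1)+z₂(K₂−1)] / [−(K₁−1)(K₂−1)] = 0.9640/1.4329 = 0.673
Compositions from xᵢ = zᵢ/(1+ψ(Kᵢ−1)), yᵢ = Kᵢxᵢ:
  1: x = 0.241, y = 0.752
  2: x = 0.759, y = 0.248

x_2 = 0.759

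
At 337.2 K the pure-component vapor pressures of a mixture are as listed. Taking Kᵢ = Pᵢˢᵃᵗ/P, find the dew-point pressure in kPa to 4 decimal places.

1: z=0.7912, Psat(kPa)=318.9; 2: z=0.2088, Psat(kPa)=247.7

Pdew = 300.8438 kPa

At the dew point ψ → 1, so Σzᵢ/Kᵢ = 1 with Kᵢ = Pᵢˢᵃᵗ/P ⇒ 1/P = Σzᵢ/Pᵢˢᵃᵗ.
1/P = 0.7912/318.9 + 0.2088/247.7 = 0.0033240 ⇒ P = 300.8438 kPa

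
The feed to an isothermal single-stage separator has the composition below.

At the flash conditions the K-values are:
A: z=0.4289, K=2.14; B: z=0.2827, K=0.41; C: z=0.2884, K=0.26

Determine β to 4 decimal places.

β = 0.1424

Rachford–Rice: g(β) = Σ zᵢ(Kᵢ−1)/(1+β(Kᵢ−1)) = 0.
g(0) = ΣzᵢKᵢ − 1 = 0.1087 and g(1) = 1 − Σzᵢ/Kᵢ = -0.9992, so a root lies in (0, 1).
Newton–Raphson from β = 0.5:
  β = 0.5000: g = -0.26391, g' = -0.8220 → β = 0.1790
  β = 0.1790: g = -0.02637, g' = -0.7173 → β = 0.1422
  β = 0.1422: g = 0.00017, g' = -0.7273 → β = 0.1424
Converged at β = 0.1424.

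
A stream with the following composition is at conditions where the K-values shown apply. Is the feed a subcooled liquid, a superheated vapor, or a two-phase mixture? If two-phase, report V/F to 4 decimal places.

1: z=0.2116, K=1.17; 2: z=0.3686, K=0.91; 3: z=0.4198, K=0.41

ΣzᵢKᵢ = 0.7551; Σzᵢ/Kᵢ = 1.6098.
Since ΣzᵢKᵢ < 1 the mixture is below its bubble point — single liquid phase.

subcooled liquid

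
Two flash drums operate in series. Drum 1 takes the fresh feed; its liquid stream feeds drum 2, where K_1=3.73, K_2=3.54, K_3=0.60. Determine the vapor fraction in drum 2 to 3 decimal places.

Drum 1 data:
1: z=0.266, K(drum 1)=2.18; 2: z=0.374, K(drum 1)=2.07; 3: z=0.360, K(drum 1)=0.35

Drum 1:
Let ψ₁ = V/F and solve Σ zᵢ(Kᵢ−1)/(1+ψ₁(Kᵢ−1)) = 0.
Feasibility: ΣzᵢKᵢ = 1.480, Σzᵢ/Kᵢ = 1.331 — both > 1, two phases present.
Newton–Raphson from ψ₁ = 0.51:
  ψ₁ = 0.510: g = 0.1048, g' = -0.664 → ψ₁ = 0.668
  ψ₁ = 0.668: g = -0.0046, g' = -0.736 → ψ₁ = 0.662
Converged at ψ₁ = 0.662.
Drum-1 compositions:
  1: x = 0.149, y = 0.326
  2: x = 0.219, y = 0.453
  3: x = 0.632, y = 0.221
Drum-2 feed = drum-1 liquid: z₂ = (0.1494, 0.2190, 0.6316).
Drum 2:
Iterate (Newton) starting at ψ₂ = 0.53:
  ψ₂ = 0.530: g = 0.0831, g' = -0.605 → ψ₂ = 0.667
  ψ₂ = 0.667: g = 0.0063, g' = -0.522 → ψ₂ = 0.679
Converged at ψ₂ = 0.679.
  1: x = 0.052, y = 0.195
  2: x = 0.080, y = 0.284
  3: x = 0.867, y = 0.520

V/F (drum 2) = 0.679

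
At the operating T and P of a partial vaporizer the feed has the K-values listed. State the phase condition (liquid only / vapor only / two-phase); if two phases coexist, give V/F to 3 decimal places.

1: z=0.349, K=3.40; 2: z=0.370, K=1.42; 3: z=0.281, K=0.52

vapor only

ΣzᵢKᵢ = 1.858; Σzᵢ/Kᵢ = 0.904.
Since Σzᵢ/Kᵢ < 1 the mixture is above its dew point — single vapor phase.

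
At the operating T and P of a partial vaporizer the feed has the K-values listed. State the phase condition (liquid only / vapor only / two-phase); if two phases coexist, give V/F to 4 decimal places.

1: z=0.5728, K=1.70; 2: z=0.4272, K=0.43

ΣzᵢKᵢ = 1.1575; Σzᵢ/Kᵢ = 1.3304.
Both exceed 1, so a two-phase solution exists.
Rachford–Rice: g(ψ) = Σ zᵢ(Kᵢ−1)/(1+ψ(Kᵢ−1)) = 0.
Iterate (Newton) starting at ψ = 0.5:
  ψ = 0.5000: g = -0.04356, g' = -0.4255 → ψ = 0.3976
  ψ = 0.3976: g = -0.00121, g' = -0.4038 → ψ = 0.3946
Converged at ψ = 0.3946.

two-phase, V/F = 0.3946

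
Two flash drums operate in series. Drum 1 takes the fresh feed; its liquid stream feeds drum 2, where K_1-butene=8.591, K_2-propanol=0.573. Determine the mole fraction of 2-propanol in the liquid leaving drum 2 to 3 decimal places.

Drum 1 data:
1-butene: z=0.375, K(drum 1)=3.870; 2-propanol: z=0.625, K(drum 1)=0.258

Drum 1:
Newton–Raphson from ψ₁ = 0.5:
  ψ₁ = 0.500: g = -0.2953, g' = -1.391 → ψ₁ = 0.288
Converged at ψ₁ = 0.288.
Drum-1 compositions:
  1-butene: x = 0.205, y = 0.795
  2-propanol: x = 0.795, y = 0.205
Drum-2 feed = drum-1 liquid: z₂ = (0.2054, 0.7946).
Drum 2:
Let ψ₂ = V/F and solve Σ zᵢ(Kᵢ−1)/(1+ψ₂(Kᵢ−1)) = 0.
Feasibility: ΣzᵢKᵢ = 2.220, Σzᵢ/Kᵢ = 1.411 — both > 1, two phases present.
Binary case is linear: z₁(K₁−1)(1+ψ₂(K₂−1)) + z₂(K₂−1)(1+ψ₂(K₁−1)) = 0
⇒ ψ₂ = [z₁(K₁−1)+z₂(K₂−1)] / [−(K₁−1)(K₂−1)] = 1.2201/3.2414 = 0.376
  1-butene: x = 0.053, y = 0.458
  2-propanol: x = 0.947, y = 0.542

x_2-propanol (drum 2) = 0.947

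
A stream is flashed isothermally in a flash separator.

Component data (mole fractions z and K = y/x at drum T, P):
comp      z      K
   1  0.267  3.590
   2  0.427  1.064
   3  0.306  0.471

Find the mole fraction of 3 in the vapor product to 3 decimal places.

Newton iteration, ψ⁰ = 0.5:
  ψ = 0.500: g = 0.1077, g' = -0.500 → ψ = 0.715
  ψ = 0.715: g = 0.0081, g' = -0.443 → ψ = 0.734
Converged at ψ = 0.734.
Compositions from xᵢ = zᵢ/(1+ψ(Kᵢ−1)), yᵢ = Kᵢxᵢ:
  1: x = 0.092, y = 0.331
  2: x = 0.408, y = 0.434
  3: x = 0.500, y = 0.236

y_3 = 0.236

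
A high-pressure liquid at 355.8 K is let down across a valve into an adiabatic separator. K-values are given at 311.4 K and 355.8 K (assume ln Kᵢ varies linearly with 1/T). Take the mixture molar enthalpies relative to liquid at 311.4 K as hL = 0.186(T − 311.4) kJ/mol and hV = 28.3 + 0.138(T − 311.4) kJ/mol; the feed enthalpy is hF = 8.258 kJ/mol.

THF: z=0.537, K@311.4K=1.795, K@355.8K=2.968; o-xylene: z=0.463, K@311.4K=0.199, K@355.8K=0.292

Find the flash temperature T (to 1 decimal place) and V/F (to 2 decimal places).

Adiabatic flash: solve Rachford–Rice at each trial T, then check hF = ψ·hV(T) + (1−ψ)·hL(T).
  T = 311.4 K: K = (1.795, 0.199), RR gives ψ = 0.088, H_out = 2.491 kJ/mol
  T = 355.8 K: K = (2.968, 0.292), RR gives ψ = 0.523, H_out = 21.950 kJ/mol
  T = 333.6 K: K = (2.347, 0.244), RR gives ψ = 0.367, H_out = 14.118 kJ/mol
  T = 322.5 K: K = (2.062, 0.221), RR gives ψ = 0.254, H_out = 9.106 kJ/mol
  T = 316.9 K: K = (1.925, 0.210), RR gives ψ = 0.179, H_out = 6.045 kJ/mol
  T = 319.7 K: K = (1.993, 0.216), RR gives ψ = 0.218, H_out = 7.634 kJ/mol
  T = 321.1 K: K = (2.027, 0.218), RR gives ψ = 0.236, H_out = 8.383 kJ/mol
Linear interpolation between T = 319.7 (H_out = 7.634) and T = 321.1 (H_out = 8.383) on hF = 8.258 gives T ≈ 320.9 K, at which ψ = 0.23.

T = 320.9 K, V/F = 0.23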